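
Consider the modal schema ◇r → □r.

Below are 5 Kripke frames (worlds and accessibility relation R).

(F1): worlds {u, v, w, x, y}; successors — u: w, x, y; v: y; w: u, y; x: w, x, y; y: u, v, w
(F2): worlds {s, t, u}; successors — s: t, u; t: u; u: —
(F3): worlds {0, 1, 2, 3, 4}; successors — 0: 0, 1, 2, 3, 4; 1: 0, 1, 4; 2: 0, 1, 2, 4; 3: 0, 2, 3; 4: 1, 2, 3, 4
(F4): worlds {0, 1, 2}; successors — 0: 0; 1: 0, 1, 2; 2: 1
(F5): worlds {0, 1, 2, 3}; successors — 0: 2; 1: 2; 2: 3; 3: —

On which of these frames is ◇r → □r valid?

Frame correspondent (Sahlqvist): ∀x ∀y ∀z (Rxy ∧ Rxz → y = z) — i.e. partial functionality.
(F1): fails — u sees both w and x.
(F2): fails — s sees both t and u.
(F3): fails — 0 sees both 0 and 1.
(F4): fails — 1 sees both 0 and 1.
(F5): satisfies the condition.
Valid on: (F5).

(F5)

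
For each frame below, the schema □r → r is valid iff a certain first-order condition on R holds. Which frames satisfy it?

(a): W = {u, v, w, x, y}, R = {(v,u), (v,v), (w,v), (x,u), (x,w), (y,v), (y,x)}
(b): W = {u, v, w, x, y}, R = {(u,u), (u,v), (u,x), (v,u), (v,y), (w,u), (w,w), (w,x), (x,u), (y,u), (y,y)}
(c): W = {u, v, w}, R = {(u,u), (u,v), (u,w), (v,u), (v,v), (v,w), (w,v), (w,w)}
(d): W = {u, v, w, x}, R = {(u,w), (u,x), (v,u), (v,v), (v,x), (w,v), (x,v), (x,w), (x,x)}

(c)

This is the axiom for reflexivity; its first-order frame correspondent is ∀x Rxx.
(a): fails — world u does not see itself.
(b): fails — world v does not see itself.
(c): satisfies the condition.
(d): fails — world u does not see itself.
Valid on: (c).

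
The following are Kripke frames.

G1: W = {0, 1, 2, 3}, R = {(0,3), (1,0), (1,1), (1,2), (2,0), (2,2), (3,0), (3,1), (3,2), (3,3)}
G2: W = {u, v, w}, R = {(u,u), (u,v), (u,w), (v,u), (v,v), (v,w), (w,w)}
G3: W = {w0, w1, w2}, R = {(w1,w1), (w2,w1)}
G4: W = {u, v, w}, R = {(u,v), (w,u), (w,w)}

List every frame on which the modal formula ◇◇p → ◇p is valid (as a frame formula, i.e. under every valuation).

G2, G3

This is the axiom for transitivity; its first-order frame correspondent is ∀x ∀y ∀z (Rxy ∧ Ryz → Rxz).
G1: fails — R10 and R03 but not R13.
G2: condition met.
G3: condition met.
G4: fails — Rwu and Ruv but not Rwv.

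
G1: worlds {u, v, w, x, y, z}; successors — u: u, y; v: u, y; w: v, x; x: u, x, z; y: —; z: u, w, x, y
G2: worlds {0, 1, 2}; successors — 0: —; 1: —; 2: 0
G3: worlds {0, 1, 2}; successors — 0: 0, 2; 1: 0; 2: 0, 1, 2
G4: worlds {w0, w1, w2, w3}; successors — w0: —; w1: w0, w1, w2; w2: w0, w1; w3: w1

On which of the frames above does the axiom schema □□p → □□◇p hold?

This is the axiom for a generalized confluence (Geach) condition; its first-order frame correspondent is ∀x ∀z (xR²z → ∃w (xR²w ∧ zRw)).
G1: fails — uR²y but no t with uR²t and yRt.
G2: satisfies the condition.
G3: satisfies the condition.
G4: fails — w1R²w0 but no w with w1R²w and w0Rw.

G2, G3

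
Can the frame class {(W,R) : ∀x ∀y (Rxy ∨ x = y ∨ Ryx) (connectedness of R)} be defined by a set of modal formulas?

Not definable by any modal formula

Any modally definable frame class is closed under disjoint unions.
Take 3 disjoint single-world reflexive frames: each is trivially connected, but their disjoint union has 3 worlds with no edge between distinct components, so it is not connected.
So the class is not modally definable.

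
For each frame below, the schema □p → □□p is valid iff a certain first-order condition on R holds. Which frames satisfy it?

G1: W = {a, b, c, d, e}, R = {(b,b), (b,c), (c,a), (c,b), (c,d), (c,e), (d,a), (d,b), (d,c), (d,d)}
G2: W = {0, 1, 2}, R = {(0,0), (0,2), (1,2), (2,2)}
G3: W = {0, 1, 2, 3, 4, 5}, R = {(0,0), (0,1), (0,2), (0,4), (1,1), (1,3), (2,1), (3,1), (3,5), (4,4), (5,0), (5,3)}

Frame correspondent (Sahlqvist): ∀x ∀y ∀z (Rxy ∧ Ryz → Rxz) — i.e. transitivity.
G1: fails — Rbc and Rcd but not Rbd.
G2: satisfies the condition.
G3: fails — R31 and R13 but not R33.

G2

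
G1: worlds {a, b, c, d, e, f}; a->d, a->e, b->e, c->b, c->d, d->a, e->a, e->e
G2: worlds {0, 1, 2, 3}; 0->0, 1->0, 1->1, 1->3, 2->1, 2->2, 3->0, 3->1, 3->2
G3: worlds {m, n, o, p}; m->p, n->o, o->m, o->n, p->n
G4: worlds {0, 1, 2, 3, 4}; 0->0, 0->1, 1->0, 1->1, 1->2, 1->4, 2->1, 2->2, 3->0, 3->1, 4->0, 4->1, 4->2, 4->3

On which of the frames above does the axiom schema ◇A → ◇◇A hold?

The schema corresponds to a generalized confluence (Geach) condition: ∀x ∀y (xRy → ∃w (y = w ∧ xR²w)).
G1: fails — aRd but no w with d=w and aR²w.
G2: condition met.
G3: fails — mRp but no w with p=w and mR²w.
G4: fails — 4R3 but no w with 3=w and 4R²w.
Valid on: G2.

G2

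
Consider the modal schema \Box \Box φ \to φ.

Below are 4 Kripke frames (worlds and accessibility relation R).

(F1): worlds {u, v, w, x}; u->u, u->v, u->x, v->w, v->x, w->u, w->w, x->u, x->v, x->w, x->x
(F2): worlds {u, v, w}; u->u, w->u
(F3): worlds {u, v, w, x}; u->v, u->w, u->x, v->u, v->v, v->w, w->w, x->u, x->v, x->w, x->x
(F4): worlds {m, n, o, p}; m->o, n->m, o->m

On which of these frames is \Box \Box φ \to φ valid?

The schema corresponds to a generalized confluence (Geach) condition: \forall x \exists w (x R^2 w \wedge x = w).
(F1): ✓.
(F2): fails — at v but no t with vR²t and v=t.
(F3): ✓.
(F4): fails — at n but no w with nR²w and n=w.

(F1), (F3)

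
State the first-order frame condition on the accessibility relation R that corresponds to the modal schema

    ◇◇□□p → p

This is a Sahlqvist (Geach-type) schema ◇^2□^2p → □^0◇^0p.
First-order correspondent: ∀x ∀y (xR²y → ∃w (yR²w ∧ x = w)).

∀x ∀y (xR²y → ∃w (yR²w ∧ x = w))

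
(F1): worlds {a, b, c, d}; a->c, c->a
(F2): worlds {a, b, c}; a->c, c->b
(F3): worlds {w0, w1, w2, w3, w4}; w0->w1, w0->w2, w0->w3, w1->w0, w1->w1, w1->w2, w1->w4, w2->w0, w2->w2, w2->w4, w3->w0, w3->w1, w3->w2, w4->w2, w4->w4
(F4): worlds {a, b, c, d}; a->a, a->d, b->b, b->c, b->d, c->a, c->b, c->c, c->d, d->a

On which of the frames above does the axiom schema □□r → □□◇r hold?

(F3), (F4)

Frame correspondent (Sahlqvist): ∀x ∀z (xR²z → ∃w (xR²w ∧ zRw)) — i.e. a generalized confluence (Geach) condition.
(F1): fails — aR²a but no w with aR²w and aRw.
(F2): fails — aR²b but no w with aR²w and bRw.
(F3): condition met.
(F4): condition met.
Valid on: (F3), (F4).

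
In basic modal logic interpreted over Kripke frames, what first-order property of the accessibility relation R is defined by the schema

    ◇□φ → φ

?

Equivalently (dual form): φ → □◇φ.
Suppose φ→□◇φ is valid. Take Rxy and set V(φ)={x}. Then φ at x, so □◇φ at x, so ◇φ at y, so some z with Ryz has φ; z=x, i.e. Ryx.

symmetry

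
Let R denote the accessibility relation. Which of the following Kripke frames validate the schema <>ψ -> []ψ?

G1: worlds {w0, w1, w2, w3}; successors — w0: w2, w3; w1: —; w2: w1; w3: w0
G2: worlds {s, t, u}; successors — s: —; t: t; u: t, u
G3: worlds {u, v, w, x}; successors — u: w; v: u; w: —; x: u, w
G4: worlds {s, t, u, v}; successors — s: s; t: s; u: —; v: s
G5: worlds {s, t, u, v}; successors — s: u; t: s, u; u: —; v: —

Frame correspondent (Sahlqvist): forall x forall y forall z (Rxy & Rxz -> y = z) — i.e. partial functionality.
G1: fails — w0 sees both w2 and w3.
G2: fails — u sees both t and u.
G3: fails — x sees both u and w.
G4: satisfies the condition.
G5: fails — t sees both s and u.

G4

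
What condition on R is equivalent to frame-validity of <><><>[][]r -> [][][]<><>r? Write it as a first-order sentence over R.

forall x forall y forall z ((x R^3 y & x R^3 z) -> exists w (y R^2 w & z R^2 w))

This is a Sahlqvist (Geach-type) schema ◇^3□^2r → □^3◇^2r.
First-order correspondent: forall x forall y forall z ((x R^3 y & x R^3 z) -> exists w (y R^2 w & z R^2 w)).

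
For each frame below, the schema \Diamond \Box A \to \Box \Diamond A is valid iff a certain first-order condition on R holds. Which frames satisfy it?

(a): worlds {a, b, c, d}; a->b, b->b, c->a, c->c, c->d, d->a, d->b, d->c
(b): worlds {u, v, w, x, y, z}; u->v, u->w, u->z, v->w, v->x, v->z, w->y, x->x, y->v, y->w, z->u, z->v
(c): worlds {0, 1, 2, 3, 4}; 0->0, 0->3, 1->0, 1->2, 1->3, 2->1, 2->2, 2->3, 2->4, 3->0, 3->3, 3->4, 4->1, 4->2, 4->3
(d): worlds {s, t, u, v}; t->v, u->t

This is the axiom for convergence; its first-order frame correspondent is \forall x \forall y \forall z (Rxy \wedge Rxz \to \exists w (Ryw \wedge Rzw)).
(a): fails — Rcc and Rca but c and a have no common successor.
(b): fails — Ruv and Ruz but v and z have no common successor.
(c): ✓.
(d): fails — Rtv and Rtv but v and v have no common successor.
Valid on: (c).

(c)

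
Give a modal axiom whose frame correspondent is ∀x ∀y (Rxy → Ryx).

The condition is symmetry. The B schema q → □◇q defines it.
Suppose q→□◇q is valid. Take Rxy and set V(q)={x}. Then q at x, so □◇q at x, so ◇q at y, so some z with Ryz has q; z=x, i.e. Ryx.

q → □◇q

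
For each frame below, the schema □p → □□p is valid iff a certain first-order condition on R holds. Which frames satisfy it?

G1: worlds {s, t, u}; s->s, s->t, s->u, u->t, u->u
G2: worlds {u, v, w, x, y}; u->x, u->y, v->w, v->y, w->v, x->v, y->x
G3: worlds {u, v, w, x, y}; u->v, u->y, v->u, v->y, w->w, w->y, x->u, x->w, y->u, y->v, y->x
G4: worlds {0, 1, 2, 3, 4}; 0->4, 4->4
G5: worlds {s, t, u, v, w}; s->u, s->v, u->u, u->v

This is the axiom for transitivity; its first-order frame correspondent is ∀x ∀y ∀z (Rxy ∧ Ryz → Rxz).
G1: satisfies the condition.
G2: fails — Ryx and Rxv but not Ryv.
G3: fails — Ruv and Rvu but not Ruu.
G4: satisfies the condition.
G5: satisfies the condition.

G1, G4, G5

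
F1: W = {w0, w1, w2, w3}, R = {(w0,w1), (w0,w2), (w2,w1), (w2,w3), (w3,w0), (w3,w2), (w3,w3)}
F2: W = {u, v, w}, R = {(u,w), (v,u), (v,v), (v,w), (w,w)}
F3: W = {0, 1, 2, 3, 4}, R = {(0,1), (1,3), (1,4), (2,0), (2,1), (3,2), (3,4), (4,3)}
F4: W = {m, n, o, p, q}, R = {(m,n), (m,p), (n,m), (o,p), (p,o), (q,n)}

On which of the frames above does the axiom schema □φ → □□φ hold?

F2

Frame correspondent (Sahlqvist): ∀x ∀y ∀z (Rxy ∧ Ryz → Rxz) — i.e. transitivity.
F1: fails — Rw3w2 and Rw2w1 but not Rw3w1.
F2: satisfies the condition.
F3: fails — R34 and R43 but not R33.
F4: fails — Rop and Rpo but not Roo.
Valid on: F2.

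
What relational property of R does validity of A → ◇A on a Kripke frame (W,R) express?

Replacing A by ¬A and contraposing gives the equivalent schema □A → A.
Suppose □A→A is valid. At any x set V(A)={w : Rxw}. Then □A holds at x, so A holds at x, i.e. Rxx.

reflexivity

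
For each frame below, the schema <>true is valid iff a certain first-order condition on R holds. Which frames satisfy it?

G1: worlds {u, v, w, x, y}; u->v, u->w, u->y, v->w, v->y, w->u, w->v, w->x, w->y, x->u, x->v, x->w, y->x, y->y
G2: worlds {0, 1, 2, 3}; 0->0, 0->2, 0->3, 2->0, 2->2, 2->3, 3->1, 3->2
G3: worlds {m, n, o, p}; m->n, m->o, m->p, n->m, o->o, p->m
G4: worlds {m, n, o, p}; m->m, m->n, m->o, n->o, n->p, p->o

G1, G3

Frame correspondent (Sahlqvist): forall x exists y Rxy — i.e. seriality.
G1: holds.
G2: fails — world 1 has no successor.
G3: holds.
G4: fails — world o has no successor.
Valid on: G1, G3.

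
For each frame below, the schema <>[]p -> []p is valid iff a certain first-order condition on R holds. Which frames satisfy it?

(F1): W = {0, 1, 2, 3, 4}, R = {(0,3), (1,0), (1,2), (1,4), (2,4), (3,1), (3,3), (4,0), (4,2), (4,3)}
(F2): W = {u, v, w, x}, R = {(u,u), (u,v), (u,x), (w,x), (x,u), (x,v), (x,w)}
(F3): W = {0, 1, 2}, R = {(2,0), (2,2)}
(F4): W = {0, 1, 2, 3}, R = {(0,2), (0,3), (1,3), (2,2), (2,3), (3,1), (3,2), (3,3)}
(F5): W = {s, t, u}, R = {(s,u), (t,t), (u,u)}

This is the axiom for the Euclidean property; its first-order frame correspondent is forall x forall y forall z (Rxy & Rxz -> Ryz).
(F1): fails — R10 and R10 but not R00.
(F2): fails — Ruv and Ruv but not Rvv.
(F3): fails — R20 and R22 but not R02.
(F4): fails — R32 and R31 but not R21.
(F5): holds.

(F5)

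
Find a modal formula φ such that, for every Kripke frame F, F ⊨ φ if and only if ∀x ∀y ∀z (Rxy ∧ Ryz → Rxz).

This is transitivity; the standard corresponding axiom is 4: □q → □□q.
Suppose □q→□□q is valid. Take Rxy, Ryz and set V(q)={w : Rxw}. Then □q at x, so □□q at x, so □q at y, so q at z, i.e. Rxz.

□q → □□q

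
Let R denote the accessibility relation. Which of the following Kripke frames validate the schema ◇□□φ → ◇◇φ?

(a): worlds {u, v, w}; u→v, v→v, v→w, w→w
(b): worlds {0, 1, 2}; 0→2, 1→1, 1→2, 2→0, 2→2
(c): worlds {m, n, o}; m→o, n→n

(a), (b)

The schema corresponds to a generalized confluence (Geach) condition: ∀x ∀y (xRy → ∃w (yR²w ∧ xR²w)).
(a): condition met.
(b): condition met.
(c): fails — mRo but no w with oR²w and mR²w.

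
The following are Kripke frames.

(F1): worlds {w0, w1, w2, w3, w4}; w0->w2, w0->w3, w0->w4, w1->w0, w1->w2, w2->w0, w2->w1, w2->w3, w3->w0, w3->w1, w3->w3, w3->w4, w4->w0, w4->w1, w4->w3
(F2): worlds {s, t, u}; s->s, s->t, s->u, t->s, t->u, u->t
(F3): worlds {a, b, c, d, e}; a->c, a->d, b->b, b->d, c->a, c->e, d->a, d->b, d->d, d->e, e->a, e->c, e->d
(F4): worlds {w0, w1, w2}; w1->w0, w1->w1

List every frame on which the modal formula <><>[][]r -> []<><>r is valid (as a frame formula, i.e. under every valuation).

This is the axiom for a generalized confluence (Geach) condition; its first-order frame correspondent is forall x forall y forall z ((x R^2 y & xRz) -> exists w (y R^2 w & z R^2 w)).
(F1): ✓.
(F2): ✓.
(F3): ✓.
(F4): fails — w1R²w0, w1Rw0 but no w with w0R²w and w0R²w.
Valid on: (F1), (F2), (F3).

(F1), (F2), (F3)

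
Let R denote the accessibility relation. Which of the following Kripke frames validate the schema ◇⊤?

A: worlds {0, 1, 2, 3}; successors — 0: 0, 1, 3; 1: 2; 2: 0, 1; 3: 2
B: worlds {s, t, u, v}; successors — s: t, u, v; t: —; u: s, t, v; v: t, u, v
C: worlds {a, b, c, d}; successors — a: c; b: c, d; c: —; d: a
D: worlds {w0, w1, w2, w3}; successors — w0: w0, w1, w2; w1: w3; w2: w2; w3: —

Frame correspondent (Sahlqvist): ∀x ∃y Rxy — i.e. seriality.
A: condition met.
B: fails — world t has no successor.
C: fails — world c has no successor.
D: fails — world w3 has no successor.

A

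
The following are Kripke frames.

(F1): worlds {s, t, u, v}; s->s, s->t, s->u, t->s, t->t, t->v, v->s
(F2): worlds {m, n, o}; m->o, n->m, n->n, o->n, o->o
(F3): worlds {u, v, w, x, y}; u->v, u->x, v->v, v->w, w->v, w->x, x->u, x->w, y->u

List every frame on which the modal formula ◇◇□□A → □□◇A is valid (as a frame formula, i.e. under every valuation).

The schema corresponds to a generalized confluence (Geach) condition: ∀x ∀y ∀z ((xR²y ∧ xR²z) → ∃w (yR²w ∧ zRw)).
(F1): fails — sR²s, sR²u but no w with sR²w and uRw.
(F2): condition met.
(F3): fails — vR²x, vR²x but no t with xR²t and xRt.

(F2)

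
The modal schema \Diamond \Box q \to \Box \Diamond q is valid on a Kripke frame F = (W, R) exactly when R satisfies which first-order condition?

convergence

Suppose ◇□q→□◇q is valid. Take Rxy, Rxz and set V(q)={w : Ryw}. Then □q at y so ◇□q at x, so □◇q at x, so ◇q at z, giving w with Rzw and Ryw.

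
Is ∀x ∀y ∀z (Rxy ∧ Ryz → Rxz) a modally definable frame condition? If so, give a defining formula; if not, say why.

This is a Sahlqvist condition; the 4 axiom □p → □□p defines it.
Suppose □p→□□p is valid. Take Rxy, Ryz and set V(p)={w : Rxw}. Then □p at x, so □□p at x, so □p at y, so p at z, i.e. Rxz.

Yes — defined by □p → □□p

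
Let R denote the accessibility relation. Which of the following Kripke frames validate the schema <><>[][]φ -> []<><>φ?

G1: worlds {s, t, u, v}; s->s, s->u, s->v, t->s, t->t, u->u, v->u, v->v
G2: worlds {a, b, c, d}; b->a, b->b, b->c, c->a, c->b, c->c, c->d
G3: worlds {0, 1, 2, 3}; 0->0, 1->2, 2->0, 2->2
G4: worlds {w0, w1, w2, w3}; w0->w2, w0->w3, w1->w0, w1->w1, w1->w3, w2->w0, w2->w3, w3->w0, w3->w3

The schema corresponds to a generalized confluence (Geach) condition: forall x forall y forall z ((x R^2 y & xRz) -> exists w (y R^2 w & z R^2 w)).
G1: ✓.
G2: fails — bR²a, bRa but no w with aR²w and aR²w.
G3: ✓.
G4: ✓.
Valid on: G1, G3, G4.

G1, G3, G4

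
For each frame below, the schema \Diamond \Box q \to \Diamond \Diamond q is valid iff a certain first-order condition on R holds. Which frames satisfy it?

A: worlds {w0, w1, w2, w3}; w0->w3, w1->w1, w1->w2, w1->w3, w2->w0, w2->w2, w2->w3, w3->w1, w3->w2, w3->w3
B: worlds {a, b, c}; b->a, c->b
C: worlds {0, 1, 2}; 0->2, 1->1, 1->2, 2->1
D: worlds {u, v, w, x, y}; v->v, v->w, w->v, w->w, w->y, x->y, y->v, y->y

This is the axiom for a generalized confluence (Geach) condition; its first-order frame correspondent is \forall x \forall y (xRy \to \exists w (yRw \wedge x R^2 w)).
A: ✓.
B: fails — bRa but no w with aRw and bR²w.
C: ✓.
D: ✓.

A, C, D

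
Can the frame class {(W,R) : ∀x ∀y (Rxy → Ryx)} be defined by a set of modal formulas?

Yes, by p → □◇p

This is a Sahlqvist condition; the B axiom p → □◇p defines it.
Suppose p→□◇p is valid. Take Rxy and set V(p)={x}. Then p at x, so □◇p at x, so ◇p at y, so some z with Ryz has p; z=x, i.e. Ryx.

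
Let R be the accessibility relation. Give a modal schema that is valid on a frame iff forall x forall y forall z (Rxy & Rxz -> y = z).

◇s → □s

The condition is partial functionality. The CD schema ◇s → □s defines it.
Suppose ◇s→□s is valid. Take Rxy, Rxz and set V(s)={y}. Then ◇s at x, so □s at x, so s at z, i.e. z=y.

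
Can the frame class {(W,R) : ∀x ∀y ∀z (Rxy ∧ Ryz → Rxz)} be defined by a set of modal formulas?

Yes, by □q → □□q

Yes: it is transitivity, defined by the 4 schema □q → □□q.
Suppose □q→□□q is valid. Take Rxy, Ryz and set V(q)={w : Rxw}. Then □q at x, so □□q at x, so □q at y, so q at z, i.e. Rxz.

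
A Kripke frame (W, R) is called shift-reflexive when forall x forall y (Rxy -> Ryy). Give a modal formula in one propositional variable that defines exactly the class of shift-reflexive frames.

A defining formula is □(□s → s) (the T□ axiom).
Suppose □(□s→s) is valid. Take Rxy and set V(s)={w : Ryw}. Then at y, □s holds; since □(□s→s) at x, □s→s at y, so s at y, i.e. Ryy.

□(□s → s)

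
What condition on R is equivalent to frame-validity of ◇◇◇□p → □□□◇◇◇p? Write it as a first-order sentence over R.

∀x ∀y ∀z ((xR³y ∧ xR³z) → ∃w (yRw ∧ zR³w))

This is a Sahlqvist (Geach-type) schema ◇^3□^1p → □^3◇^3p.
Minimal-valuation argument: fix x; take any y with xR^3y and any z with xR^3z. Set V(p) to the set of worlds R-reachable from y in exactly 1 step. Then □^1p holds at y, so the antecedent holds at x; validity forces ◇^3p at z, giving a w with zR^3w and yR^1w.
First-order correspondent: ∀x ∀y ∀z ((xR³y ∧ xR³z) → ∃w (yRw ∧ zR³w)).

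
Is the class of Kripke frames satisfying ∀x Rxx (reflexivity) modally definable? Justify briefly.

Yes — defined by □r → r

The condition is reflexivity. A defining modal formula is □r → r.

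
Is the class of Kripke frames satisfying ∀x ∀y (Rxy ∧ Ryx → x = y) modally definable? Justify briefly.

If a class were modally definable it would be closed under surjective bounded morphisms (Goldblatt–Thomason).
The 8-cycle (worlds s,t,u,v,w,x,y,z with s→t→u→v→w→x→y→z→s) is antisymmetric. Sending even-indexed worlds to s and odd-indexed worlds to t is a surjective bounded morphism onto the two-world frame with s↔t, which is not antisymmetric.
So the class is not modally definable.

No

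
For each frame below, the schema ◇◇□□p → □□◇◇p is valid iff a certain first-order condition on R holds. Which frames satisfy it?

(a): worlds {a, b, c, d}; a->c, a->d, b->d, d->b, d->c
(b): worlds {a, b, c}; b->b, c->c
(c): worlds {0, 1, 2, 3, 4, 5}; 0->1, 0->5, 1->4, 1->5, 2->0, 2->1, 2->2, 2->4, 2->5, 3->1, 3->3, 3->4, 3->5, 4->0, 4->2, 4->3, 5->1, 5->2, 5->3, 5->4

(b), (c)

The schema corresponds to a generalized confluence (Geach) condition: ∀x ∀y ∀z ((xR²y ∧ xR²z) → ∃w (yR²w ∧ zR²w)).
(a): fails — aR²b, aR²c but no w with bR²w and cR²w.
(b): satisfies the condition.
(c): satisfies the condition.
Valid on: (b), (c).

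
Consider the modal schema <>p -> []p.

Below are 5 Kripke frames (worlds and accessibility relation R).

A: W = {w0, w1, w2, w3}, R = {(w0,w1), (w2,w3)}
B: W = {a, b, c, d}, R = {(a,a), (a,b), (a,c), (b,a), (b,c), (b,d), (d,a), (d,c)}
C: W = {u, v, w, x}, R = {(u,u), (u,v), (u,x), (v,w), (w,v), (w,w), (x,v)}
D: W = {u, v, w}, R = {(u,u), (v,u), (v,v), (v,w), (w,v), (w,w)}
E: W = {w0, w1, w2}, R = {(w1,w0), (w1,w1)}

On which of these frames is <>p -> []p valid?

A

Frame correspondent (Sahlqvist): forall x forall y forall z (Rxy & Rxz -> y = z) — i.e. partial functionality.
A: satisfies the condition.
B: fails — a sees both a and b.
C: fails — u sees both u and v.
D: fails — v sees both u and v.
E: fails — w1 sees both w0 and w1.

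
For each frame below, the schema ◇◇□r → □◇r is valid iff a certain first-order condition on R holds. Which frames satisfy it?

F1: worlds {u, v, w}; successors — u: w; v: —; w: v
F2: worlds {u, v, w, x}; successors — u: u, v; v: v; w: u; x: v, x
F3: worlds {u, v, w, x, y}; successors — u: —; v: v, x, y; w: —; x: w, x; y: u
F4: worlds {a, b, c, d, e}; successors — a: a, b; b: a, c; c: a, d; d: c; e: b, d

F2

Frame correspondent (Sahlqvist): ∀x ∀y ∀z ((xR²y ∧ xRz) → ∃w (yRw ∧ zRw)) — i.e. a generalized confluence (Geach) condition.
F1: fails — uR²v, uRw but no t with vRt and wRt.
F2: holds.
F3: fails — vR²u, vRv but no t with uRt and vRt.
F4: fails — bR²d, bRa but no w with dRw and aRw.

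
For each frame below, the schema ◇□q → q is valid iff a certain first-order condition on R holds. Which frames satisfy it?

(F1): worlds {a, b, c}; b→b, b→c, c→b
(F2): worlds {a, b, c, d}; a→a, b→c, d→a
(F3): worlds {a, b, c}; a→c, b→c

(F1)

Frame correspondent (Sahlqvist): ∀x ∀y (Rxy → Ryx) — i.e. symmetry.
(F1): satisfies the condition.
(F2): fails — Rbc but not Rcb.
(F3): fails — Rac but not Rca.
Valid on: (F1).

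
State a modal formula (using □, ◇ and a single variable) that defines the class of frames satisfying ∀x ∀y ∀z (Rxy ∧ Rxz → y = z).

◇q → □q

The condition is partial functionality. The CD schema ◇q → □q defines it.
Suppose ◇q→□q is valid. Take Rxy, Rxz and set V(q)={y}. Then ◇q at x, so □q at x, so q at z, i.e. z=y.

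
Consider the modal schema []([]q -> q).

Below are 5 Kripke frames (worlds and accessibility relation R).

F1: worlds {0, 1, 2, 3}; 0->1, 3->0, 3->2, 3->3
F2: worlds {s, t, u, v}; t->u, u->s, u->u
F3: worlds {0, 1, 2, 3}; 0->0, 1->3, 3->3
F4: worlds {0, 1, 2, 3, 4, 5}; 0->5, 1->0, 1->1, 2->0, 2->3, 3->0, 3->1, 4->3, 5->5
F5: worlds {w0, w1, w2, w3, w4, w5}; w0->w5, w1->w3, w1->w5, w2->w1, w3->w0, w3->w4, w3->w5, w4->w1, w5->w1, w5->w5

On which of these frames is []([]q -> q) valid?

Frame correspondent (Sahlqvist): forall x forall y (Rxy -> Ryy) — i.e. shift-reflexivity.
F1: fails — R01 but not R11.
F2: fails — Rus but not Rss.
F3: condition met.
F4: fails — R10 but not R00.
F5: fails — Rw3w0 but not Rw0w0.
Valid on: F3.

F3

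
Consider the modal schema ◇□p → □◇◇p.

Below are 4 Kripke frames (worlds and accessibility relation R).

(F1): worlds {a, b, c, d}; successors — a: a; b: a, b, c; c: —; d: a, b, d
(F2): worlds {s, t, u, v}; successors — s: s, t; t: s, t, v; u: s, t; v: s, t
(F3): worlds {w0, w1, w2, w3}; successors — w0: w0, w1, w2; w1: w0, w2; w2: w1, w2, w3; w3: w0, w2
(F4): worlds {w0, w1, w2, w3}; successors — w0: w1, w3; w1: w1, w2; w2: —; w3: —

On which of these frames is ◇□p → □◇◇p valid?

The schema corresponds to a generalized confluence (Geach) condition: ∀x ∀y ∀z ((xRy ∧ xRz) → ∃w (yRw ∧ zR²w)).
(F1): fails — bRa, bRc but no w with aRw and cR²w.
(F2): satisfies the condition.
(F3): satisfies the condition.
(F4): fails — w0Rw1, w0Rw3 but no w with w1Rw and w3R²w.
Valid on: (F2), (F3).

(F2), (F3)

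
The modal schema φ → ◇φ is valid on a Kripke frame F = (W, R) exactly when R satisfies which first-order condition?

Reflexivity

Equivalently (dual form): □φ → φ.
Suppose □φ→φ is valid. At any x set V(φ)={w : Rxw}. Then □φ holds at x, so φ holds at x, i.e. Rxx.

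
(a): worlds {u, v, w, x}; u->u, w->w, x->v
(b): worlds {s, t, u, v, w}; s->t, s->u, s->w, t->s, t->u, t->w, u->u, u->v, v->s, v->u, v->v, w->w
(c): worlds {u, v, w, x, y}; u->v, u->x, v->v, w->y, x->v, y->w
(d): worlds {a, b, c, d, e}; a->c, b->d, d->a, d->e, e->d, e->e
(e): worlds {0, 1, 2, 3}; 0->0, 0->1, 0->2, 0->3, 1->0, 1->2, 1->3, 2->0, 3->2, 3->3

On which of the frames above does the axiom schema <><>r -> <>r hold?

(a)

This is the axiom for transitivity; its first-order frame correspondent is forall x forall y forall z (Rxy & Ryz -> Rxz).
(a): ✓.
(b): fails — Ruv and Rvs but not Rus.
(c): fails — Rwy and Ryw but not Rww.
(d): fails — Rde and Red but not Rdd.
(e): fails — R10 and R01 but not R11.
Valid on: (a).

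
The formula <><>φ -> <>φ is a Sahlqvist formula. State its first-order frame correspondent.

Replacing φ by ¬φ and contraposing gives the equivalent schema □φ → □□φ.
Suppose □φ→□□φ is valid. Take Rxy, Ryz and set V(φ)={w : Rxw}. Then □φ at x, so □□φ at x, so □φ at y, so φ at z, i.e. Rxz.

transitivity: forall x forall y forall z (Rxy & Ryz -> Rxz)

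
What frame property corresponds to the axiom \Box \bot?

□⊥ is valid iff no world has any successor (otherwise □⊥ fails at any world with one).
The converse is a direct semantic check.
So the correspondent is emptiness of R.

emptiness of R: \forall x \forall y \neg Rxy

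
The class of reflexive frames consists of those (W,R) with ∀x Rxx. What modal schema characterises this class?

□r → r

The condition is reflexivity. The T schema □r → r defines it.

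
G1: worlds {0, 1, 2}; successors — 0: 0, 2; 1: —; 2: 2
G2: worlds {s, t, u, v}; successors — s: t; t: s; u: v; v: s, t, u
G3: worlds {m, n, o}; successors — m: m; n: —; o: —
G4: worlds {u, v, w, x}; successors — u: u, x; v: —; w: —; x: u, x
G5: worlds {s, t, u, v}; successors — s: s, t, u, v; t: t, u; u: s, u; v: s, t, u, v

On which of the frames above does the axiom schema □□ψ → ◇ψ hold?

This is the axiom for a generalized confluence (Geach) condition; its first-order frame correspondent is ∀x ∃w (xR²w ∧ xRw).
G1: fails — at 1 but no w with 1R²w and 1Rw.
G2: fails — at s but no w with sR²w and sRw.
G3: fails — at n but no w with nR²w and nRw.
G4: fails — at v but no t with vR²t and vRt.
G5: condition met.

G5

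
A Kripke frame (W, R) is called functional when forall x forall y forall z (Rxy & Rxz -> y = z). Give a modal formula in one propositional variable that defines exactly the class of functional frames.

◇ψ → □ψ

A defining formula is ◇ψ → □ψ (the CD axiom).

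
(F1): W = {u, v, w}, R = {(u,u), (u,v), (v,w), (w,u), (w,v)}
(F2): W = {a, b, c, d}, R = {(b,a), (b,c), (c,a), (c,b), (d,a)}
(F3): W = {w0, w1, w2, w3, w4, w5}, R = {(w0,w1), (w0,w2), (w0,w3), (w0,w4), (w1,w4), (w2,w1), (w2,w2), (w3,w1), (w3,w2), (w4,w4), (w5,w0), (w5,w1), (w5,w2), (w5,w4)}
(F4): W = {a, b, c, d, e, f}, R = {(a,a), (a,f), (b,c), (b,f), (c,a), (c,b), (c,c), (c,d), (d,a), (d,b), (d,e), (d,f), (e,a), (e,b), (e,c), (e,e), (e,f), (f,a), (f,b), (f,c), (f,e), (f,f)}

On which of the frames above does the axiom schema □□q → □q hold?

(F4)

This is the axiom for density; its first-order frame correspondent is ∀x ∀y (Rxy → ∃z (Rxz ∧ Rzy)).
(F1): fails — Rvw but no z with Rvz and Rzw.
(F2): fails — Rbc but no z with Rbz and Rzc.
(F3): fails — Rw5w0 but no z with Rw5z and Rzw0.
(F4): condition met.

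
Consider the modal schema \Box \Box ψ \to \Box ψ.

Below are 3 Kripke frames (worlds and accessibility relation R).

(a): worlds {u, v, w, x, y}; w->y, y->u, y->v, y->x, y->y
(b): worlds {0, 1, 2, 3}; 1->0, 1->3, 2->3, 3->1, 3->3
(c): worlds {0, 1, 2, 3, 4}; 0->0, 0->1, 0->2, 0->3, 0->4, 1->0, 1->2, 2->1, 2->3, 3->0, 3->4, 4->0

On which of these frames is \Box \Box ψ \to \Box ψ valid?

Frame correspondent (Sahlqvist): \forall x \forall y (Rxy \to \exists z (Rxz \wedge Rzy)) — i.e. density.
(a): ✓.
(b): fails — R10 but no z with R1z and Rz0.
(c): fails — R23 but no z with R2z and Rz3.
Valid on: (a).

(a)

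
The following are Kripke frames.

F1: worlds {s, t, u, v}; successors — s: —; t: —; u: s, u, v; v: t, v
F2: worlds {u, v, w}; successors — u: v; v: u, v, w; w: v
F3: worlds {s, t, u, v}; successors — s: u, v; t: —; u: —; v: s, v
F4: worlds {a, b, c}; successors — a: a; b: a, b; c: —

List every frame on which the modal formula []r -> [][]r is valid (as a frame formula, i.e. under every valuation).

This is the axiom for transitivity; its first-order frame correspondent is forall x forall y forall z (Rxy & Ryz -> Rxz).
F1: fails — Ruv and Rvt but not Rut.
F2: fails — Ruv and Rvw but not Ruw.
F3: fails — Rsv and Rvs but not Rss.
F4: ✓.

F4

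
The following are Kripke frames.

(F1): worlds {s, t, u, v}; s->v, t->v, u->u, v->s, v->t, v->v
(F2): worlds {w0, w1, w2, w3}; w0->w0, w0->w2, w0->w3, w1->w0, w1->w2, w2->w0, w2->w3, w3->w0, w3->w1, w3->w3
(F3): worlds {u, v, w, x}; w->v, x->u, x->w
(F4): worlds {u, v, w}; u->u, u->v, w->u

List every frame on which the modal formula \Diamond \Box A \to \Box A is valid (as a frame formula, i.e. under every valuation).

The schema corresponds to the Euclidean property: \forall x \forall y \forall z (Rxy \wedge Rxz \to Ryz).
(F1): fails — Rvt and Rvt but not Rtt.
(F2): fails — Rw0w2 and Rw0w2 but not Rw2w2.
(F3): fails — Rwv and Rwv but not Rvv.
(F4): fails — Ruv and Ruv but not Rvv.
Valid on no frame.

none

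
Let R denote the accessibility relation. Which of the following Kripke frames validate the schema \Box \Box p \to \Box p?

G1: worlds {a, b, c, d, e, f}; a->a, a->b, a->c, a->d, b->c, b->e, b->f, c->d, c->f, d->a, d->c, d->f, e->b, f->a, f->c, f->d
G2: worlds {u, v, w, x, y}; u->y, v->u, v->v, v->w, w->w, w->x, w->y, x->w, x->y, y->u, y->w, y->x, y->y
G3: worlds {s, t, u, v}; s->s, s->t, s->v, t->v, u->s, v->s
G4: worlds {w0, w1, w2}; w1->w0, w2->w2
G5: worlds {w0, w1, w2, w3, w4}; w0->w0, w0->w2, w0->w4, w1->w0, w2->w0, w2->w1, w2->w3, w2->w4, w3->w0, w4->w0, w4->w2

G2

The schema corresponds to density: \forall x \forall y (Rxy \to \exists z (Rxz \wedge Rzy)).
G1: fails — Reb but no z with Rez and Rzb.
G2: ✓.
G3: fails — Rtv but no z with Rtz and Rzv.
G4: fails — Rw1w0 but no z with Rw1z and Rzw0.
G5: fails — Rw2w1 but no z with Rw2z and Rzw1.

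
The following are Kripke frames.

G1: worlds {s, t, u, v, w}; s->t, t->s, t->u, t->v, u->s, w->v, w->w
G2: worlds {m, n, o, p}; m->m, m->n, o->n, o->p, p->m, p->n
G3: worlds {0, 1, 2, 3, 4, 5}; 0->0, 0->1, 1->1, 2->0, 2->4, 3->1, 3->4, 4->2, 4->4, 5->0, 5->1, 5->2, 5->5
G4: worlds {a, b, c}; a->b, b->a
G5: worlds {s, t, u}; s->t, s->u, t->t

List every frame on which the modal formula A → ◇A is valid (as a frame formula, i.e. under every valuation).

none

This is the axiom for reflexivity; its first-order frame correspondent is ∀x Rxx.
G1: fails — world s does not see itself.
G2: fails — world n does not see itself.
G3: fails — world 2 does not see itself.
G4: fails — world a does not see itself.
G5: fails — world s does not see itself.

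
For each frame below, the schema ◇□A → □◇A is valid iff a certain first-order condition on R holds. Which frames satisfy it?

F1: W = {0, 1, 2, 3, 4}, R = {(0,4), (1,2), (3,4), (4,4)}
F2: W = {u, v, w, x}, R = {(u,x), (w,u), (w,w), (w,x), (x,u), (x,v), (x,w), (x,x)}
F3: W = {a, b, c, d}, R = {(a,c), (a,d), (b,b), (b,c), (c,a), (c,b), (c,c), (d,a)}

F3

The schema corresponds to convergence: ∀x ∀y ∀z (Rxy ∧ Rxz → ∃w (Ryw ∧ Rzw)).
F1: fails — R12 and R12 but 2 and 2 have no common successor.
F2: fails — Rxw and Rxv but w and v have no common successor.
F3: ✓.
Valid on: F3.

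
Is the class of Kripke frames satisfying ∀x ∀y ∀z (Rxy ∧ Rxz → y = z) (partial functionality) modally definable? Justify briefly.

Yes — defined by ◇p → □p

The condition is partial functionality. A defining modal formula is ◇p → □p.
Suppose ◇p→□p is valid. Take Rxy, Rxz and set V(p)={y}. Then ◇p at x, so □p at x, so p at z, i.e. z=y.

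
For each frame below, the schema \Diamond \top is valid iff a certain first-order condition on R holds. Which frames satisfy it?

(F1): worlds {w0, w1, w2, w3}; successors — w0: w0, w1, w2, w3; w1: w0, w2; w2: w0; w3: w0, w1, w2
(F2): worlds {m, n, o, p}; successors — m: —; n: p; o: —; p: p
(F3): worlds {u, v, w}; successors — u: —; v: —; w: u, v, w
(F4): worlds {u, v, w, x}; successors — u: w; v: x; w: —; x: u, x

(F1)

This is the axiom for seriality; its first-order frame correspondent is \forall x \exists y Rxy.
(F1): holds.
(F2): fails — world m has no successor.
(F3): fails — world u has no successor.
(F4): fails — world w has no successor.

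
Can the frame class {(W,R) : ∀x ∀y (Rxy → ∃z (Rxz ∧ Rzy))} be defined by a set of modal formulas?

Yes, by □□q → □q

This is a Sahlqvist condition; the C4 axiom □□q → □q defines it.
Suppose □□q→□q is valid. Take Rxy and set V(q)={w : xR²w}. Then □□q at x, so □q at x, so q at y, i.e. ∃z(Rxz∧Rzy).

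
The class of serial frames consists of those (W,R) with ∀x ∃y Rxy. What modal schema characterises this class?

The condition is seriality. The D schema □p → ◇p defines it.

□p → ◇p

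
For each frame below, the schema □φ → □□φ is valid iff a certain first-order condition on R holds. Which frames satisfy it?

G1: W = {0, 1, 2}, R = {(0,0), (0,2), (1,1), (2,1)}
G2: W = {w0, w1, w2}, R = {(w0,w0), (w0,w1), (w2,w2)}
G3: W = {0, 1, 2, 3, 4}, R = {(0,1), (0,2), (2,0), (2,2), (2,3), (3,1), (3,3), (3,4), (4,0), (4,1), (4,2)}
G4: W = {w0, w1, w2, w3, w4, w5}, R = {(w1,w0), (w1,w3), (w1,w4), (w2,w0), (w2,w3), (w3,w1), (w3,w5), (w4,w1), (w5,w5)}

G2

The schema corresponds to transitivity: ∀x ∀y ∀z (Rxy ∧ Ryz → Rxz).
G1: fails — R02 and R21 but not R01.
G2: condition met.
G3: fails — R34 and R40 but not R30.
G4: fails — Rw3w1 and Rw1w0 but not Rw3w0.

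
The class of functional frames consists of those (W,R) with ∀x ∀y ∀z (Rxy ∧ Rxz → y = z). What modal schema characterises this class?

◇p → □p

This is partial functionality; the standard corresponding axiom is CD: ◇p → □p.
Suppose ◇p→□p is valid. Take Rxy, Rxz and set V(p)={y}. Then ◇p at x, so □p at x, so p at z, i.e. z=y.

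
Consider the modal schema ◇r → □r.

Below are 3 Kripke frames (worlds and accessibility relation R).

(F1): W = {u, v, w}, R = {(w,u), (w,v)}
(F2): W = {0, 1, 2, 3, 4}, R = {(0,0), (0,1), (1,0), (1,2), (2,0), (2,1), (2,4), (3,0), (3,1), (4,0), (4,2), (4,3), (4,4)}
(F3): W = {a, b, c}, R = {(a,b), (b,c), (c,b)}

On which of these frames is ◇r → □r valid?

This is the axiom for partial functionality; its first-order frame correspondent is ∀x ∀y ∀z (Rxy ∧ Rxz → y = z).
(F1): fails — w sees both u and v.
(F2): fails — 0 sees both 0 and 1.
(F3): satisfies the condition.

(F3)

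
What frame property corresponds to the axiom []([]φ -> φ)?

Suppose □(□φ→φ) is valid. Take Rxy and set V(φ)={w : Ryw}. Then at y, □φ holds; since □(□φ→φ) at x, □φ→φ at y, so φ at y, i.e. Ryy.

shift-reflexivity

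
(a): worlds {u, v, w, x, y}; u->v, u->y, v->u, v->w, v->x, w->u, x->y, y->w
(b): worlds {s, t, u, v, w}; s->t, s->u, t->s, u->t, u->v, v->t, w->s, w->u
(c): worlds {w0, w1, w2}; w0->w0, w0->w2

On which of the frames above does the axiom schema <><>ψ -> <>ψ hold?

(c)

The schema corresponds to transitivity: forall x forall y forall z (Rxy & Ryz -> Rxz).
(a): fails — Ruv and Rvw but not Ruw.
(b): fails — Rwu and Ruv but not Rwv.
(c): condition met.
Valid on: (c).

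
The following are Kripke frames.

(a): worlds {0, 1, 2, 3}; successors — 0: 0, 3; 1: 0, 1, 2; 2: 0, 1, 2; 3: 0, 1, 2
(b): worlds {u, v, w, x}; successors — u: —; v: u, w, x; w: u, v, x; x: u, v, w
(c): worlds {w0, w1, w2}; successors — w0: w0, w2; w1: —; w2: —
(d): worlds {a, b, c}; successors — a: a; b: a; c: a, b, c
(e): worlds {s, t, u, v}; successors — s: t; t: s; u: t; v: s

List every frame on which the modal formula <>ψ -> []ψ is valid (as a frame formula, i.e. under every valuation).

The schema corresponds to partial functionality: forall x forall y forall z (Rxy & Rxz -> y = z).
(a): fails — 0 sees both 0 and 3.
(b): fails — v sees both u and w.
(c): fails — w0 sees both w0 and w2.
(d): fails — c sees both a and b.
(e): ✓.
Valid on: (e).

(e)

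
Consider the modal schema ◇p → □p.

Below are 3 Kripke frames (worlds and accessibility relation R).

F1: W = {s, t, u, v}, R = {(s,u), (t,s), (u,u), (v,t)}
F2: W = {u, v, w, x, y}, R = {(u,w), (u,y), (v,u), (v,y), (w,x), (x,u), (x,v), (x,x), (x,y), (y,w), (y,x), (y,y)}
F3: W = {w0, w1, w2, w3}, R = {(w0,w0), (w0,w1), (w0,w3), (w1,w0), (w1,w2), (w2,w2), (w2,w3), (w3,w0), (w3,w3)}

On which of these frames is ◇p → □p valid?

Frame correspondent (Sahlqvist): ∀x ∀y ∀z (Rxy ∧ Rxz → y = z) — i.e. partial functionality.
F1: condition met.
F2: fails — u sees both w and y.
F3: fails — w0 sees both w0 and w1.

F1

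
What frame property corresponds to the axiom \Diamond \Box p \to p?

symmetry

Equivalently (dual form): p → □◇p.
Suppose p→□◇p is valid. Take Rxy and set V(p)={x}. Then p at x, so □◇p at x, so ◇p at y, so some z with Ryz has p; z=x, i.e. Ryx.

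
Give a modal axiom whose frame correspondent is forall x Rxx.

□q → q

A defining formula is □q → q (the T axiom).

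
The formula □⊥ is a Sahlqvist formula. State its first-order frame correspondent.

□⊥ is valid iff no world has any successor (otherwise □⊥ fails at any world with one).
The converse is a direct semantic check.
Frame condition: ∀x ∀y ¬Rxy.

emptiness of R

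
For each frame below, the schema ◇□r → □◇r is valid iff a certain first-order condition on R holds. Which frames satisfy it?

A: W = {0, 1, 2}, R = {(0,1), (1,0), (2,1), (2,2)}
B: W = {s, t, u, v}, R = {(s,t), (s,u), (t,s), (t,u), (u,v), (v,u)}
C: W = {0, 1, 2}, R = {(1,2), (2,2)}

C

Frame correspondent (Sahlqvist): ∀x ∀y ∀z (Rxy ∧ Rxz → ∃w (Ryw ∧ Rzw)) — i.e. convergence.
A: fails — R22 and R21 but 2 and 1 have no common successor.
B: fails — Rsu and Rst but u and t have no common successor.
C: satisfies the condition.
Valid on: C.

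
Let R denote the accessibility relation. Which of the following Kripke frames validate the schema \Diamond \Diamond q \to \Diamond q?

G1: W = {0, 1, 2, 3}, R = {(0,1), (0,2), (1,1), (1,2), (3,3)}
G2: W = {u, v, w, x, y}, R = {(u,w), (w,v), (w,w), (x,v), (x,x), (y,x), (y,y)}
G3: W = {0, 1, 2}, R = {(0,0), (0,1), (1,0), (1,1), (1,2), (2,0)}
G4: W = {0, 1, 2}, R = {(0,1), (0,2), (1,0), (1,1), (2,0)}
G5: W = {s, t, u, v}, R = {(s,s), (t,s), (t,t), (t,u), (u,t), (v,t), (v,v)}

The schema corresponds to transitivity: \forall x \forall y \forall z (Rxy \wedge Ryz \to Rxz).
G1: satisfies the condition.
G2: fails — Ryx and Rxv but not Ryv.
G3: fails — R01 and R12 but not R02.
G4: fails — R10 and R02 but not R12.
G5: fails — Rut and Rts but not Rus.

G1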